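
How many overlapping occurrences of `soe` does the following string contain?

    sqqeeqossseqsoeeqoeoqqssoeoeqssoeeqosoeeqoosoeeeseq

5

Sliding a length-3 window over the 51 characters (49 positions):
  position 13–15: soe
  position 24–26: soe
  position 31–33: soe
  position 37–39: soe
  position 44–46: soe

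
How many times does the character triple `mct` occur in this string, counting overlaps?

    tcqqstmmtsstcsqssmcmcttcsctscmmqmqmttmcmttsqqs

1

Sliding a length-3 window over the 46 characters (44 positions):
  position 20–22: mct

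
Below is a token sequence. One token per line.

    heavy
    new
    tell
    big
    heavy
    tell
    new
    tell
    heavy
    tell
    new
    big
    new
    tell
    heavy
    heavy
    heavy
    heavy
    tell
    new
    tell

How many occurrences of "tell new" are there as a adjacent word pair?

3

Scanning the 20 overlapping bigram windows for "tell new":
  position 6–7: tell new
  position 10–11: tell new
  position 19–20: tell new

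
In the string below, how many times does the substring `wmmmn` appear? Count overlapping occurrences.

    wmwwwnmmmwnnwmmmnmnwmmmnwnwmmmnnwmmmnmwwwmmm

Sliding a length-5 window over the 44 characters (40 positions):
  position 13–17: wmmmn
  position 20–24: wmmmn
  position 27–31: wmmmn
  position 33–37: wmmmn

4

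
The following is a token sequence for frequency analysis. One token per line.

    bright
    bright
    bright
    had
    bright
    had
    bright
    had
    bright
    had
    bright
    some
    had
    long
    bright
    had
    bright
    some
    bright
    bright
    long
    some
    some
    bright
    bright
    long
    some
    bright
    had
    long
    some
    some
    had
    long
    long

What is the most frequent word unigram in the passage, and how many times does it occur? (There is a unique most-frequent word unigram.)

Unigram frequencies (highest first):
  bright: 14
  had: 8
  some: 7
  long: 6

"bright", 14 times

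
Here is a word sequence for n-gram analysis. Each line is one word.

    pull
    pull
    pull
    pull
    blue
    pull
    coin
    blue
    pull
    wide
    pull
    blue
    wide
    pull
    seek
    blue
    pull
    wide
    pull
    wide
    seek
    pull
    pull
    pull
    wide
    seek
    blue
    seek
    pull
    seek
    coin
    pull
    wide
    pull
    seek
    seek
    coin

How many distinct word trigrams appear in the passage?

28

37 tokens → 35 trigram windows in total.
Repeated trigrams (each contributes count−1 duplicates):
  pull pull pull: 3
  pull wide pull: 3
  blue pull wide: 2
  pull wide seek: 2
  wide pull seek: 2
7 duplicate windows → 35 − 7 = 28 distinct.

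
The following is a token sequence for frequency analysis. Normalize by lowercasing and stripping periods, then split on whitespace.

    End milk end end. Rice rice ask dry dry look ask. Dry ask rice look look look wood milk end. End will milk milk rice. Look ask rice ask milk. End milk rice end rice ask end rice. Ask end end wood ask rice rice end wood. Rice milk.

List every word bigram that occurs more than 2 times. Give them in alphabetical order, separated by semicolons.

ask rice; end end; end rice; milk end; rice ask

Bigram counts meeting the condition (more than 2 times):
  ask rice: 3
  end end: 3
  end rice: 3
  milk end: 3
  rice ask: 4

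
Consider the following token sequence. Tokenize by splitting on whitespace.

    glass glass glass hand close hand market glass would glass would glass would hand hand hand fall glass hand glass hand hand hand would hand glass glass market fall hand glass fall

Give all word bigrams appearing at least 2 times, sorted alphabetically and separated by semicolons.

glass glass; glass hand; glass would; hand glass; hand hand; would glass; would hand

Bigram counts meeting the condition (at least 2 times):
  glass glass: 3
  glass hand: 3
  glass would: 3
  hand glass: 3
  hand hand: 4
  would glass: 2
  would hand: 2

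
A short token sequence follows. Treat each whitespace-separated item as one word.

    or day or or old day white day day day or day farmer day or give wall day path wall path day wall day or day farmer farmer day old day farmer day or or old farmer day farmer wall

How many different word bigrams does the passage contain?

22

40 tokens → 39 bigram windows in total.
Repeated bigrams (each contributes count−1 duplicates):
  day or: 5
  day farmer: 4
  farmer day: 4
  or day: 3
  day day: 2
  old day: 2
  or old: 2
  or or: 2
  … (1 more repeated)
17 duplicate windows → 39 − 17 = 22 distinct.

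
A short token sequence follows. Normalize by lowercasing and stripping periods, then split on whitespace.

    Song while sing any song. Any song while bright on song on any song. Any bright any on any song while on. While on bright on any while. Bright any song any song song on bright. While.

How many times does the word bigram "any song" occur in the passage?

6

Scanning the 36 overlapping bigram windows for "any song":
  position 4–5: any song
  position 6–7: any song
  position 13–14: any song
  position 19–20: any song
  position 30–31: any song
  position 32–33: any song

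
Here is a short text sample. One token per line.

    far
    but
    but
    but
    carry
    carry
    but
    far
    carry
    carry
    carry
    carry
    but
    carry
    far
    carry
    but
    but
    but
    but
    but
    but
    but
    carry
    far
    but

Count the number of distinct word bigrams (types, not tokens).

8

26 tokens → 25 bigram windows in total.
Repeated bigrams (each contributes count−1 duplicates):
  but but: 8
  carry carry: 4
  but carry: 3
  carry but: 3
  carry far: 2
  far but: 2
  far carry: 2
17 duplicate windows → 25 − 17 = 8 distinct.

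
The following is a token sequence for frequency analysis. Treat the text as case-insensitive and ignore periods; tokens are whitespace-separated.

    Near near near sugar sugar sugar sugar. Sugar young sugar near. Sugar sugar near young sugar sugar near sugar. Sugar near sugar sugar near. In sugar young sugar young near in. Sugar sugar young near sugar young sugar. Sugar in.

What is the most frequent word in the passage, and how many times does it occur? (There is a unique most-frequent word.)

"sugar", 21 times

Unigram frequencies (highest first):
  sugar: 21
  near: 10
  young: 6
  in: 3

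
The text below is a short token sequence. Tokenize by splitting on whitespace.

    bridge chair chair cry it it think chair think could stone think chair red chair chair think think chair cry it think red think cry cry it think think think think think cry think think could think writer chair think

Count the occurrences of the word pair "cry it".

3

Scanning the 39 overlapping bigram windows for "cry it":
  position 4–5: cry it
  position 20–21: cry it
  position 26–27: cry it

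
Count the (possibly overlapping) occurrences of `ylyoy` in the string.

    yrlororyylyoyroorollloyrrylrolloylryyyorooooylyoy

2

Sliding a length-5 window over the 49 characters (45 positions):
  position 9–13: ylyoy
  position 45–49: ylyoy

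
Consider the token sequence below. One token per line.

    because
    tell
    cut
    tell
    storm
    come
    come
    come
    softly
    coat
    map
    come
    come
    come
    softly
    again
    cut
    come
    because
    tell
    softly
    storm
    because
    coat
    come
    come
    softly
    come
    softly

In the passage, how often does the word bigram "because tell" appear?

Scanning the 28 overlapping bigram windows for "because tell":
  position 1–2: because tell
  position 19–20: because tell

2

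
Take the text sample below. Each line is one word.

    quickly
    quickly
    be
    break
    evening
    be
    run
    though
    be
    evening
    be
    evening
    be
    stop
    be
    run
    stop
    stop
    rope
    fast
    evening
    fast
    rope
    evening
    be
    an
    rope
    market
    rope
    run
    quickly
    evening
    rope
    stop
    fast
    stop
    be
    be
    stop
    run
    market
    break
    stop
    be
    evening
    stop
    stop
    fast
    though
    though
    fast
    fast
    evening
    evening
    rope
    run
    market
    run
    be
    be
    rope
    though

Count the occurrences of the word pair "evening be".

4

Scanning the 61 overlapping bigram windows for "evening be":
  position 5–6: evening be
  position 10–11: evening be
  position 12–13: evening be
  position 24–25: evening be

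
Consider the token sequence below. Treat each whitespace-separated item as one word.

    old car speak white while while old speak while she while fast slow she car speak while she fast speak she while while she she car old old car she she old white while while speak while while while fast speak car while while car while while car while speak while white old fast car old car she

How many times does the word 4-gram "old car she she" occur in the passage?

Scanning the 55 overlapping 4-gram windows for "old car she she":
  position 28–31: old car she she

1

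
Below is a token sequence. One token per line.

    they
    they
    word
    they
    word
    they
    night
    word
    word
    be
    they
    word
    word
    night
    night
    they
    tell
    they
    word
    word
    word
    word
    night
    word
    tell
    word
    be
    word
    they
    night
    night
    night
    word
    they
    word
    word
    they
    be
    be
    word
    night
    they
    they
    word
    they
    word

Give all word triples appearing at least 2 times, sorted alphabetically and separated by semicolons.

they they word; they word they; they word word; word they night; word they word; word word night; word word word

Trigram counts meeting the condition (at least 2 times):
  they they word: 2
  they word they: 3
  they word word: 3
  word they night: 2
  word they word: 3
  word word night: 2
  word word word: 2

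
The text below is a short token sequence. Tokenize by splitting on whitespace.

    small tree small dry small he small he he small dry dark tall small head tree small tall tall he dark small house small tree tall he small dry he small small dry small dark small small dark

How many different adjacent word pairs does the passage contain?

23

38 tokens → 37 bigram windows in total.
Repeated bigrams (each contributes count−1 duplicates):
  he small: 4
  small dry: 4
  dark small: 2
  dry small: 2
  small dark: 2
  small he: 2
  small small: 2
  small tree: 2
  … (2 more repeated)
14 duplicate windows → 37 − 14 = 23 distinct.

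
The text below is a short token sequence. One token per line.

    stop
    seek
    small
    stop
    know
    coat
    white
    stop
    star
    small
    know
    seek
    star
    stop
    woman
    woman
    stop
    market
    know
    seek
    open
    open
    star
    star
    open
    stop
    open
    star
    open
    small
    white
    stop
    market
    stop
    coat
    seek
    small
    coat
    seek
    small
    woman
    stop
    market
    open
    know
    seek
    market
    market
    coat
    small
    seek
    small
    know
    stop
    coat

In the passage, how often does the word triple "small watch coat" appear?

0

Scanning the 53 overlapping trigram windows for "small watch coat":
  (none found)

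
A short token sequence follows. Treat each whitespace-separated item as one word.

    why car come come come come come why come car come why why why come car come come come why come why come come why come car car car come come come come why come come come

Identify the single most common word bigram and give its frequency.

"come come", 12 times

Bigram frequencies (highest first):
  come come: 12
  come why: 6
  why come: 6
  car come: 4
  come car: 3
  why why: 2
  … (2 more, each ≤ 2)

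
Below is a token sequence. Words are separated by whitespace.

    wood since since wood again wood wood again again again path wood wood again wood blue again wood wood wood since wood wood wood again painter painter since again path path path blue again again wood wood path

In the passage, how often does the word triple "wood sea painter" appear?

0

Scanning the 36 overlapping trigram windows for "wood sea painter":
  (none found)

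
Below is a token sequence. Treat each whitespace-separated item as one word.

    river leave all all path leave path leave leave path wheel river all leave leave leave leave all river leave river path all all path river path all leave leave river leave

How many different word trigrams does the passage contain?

32 tokens → 30 trigram windows in total.
Repeated trigrams (each contributes count−1 duplicates):
  all all path: 2
  all leave leave: 2
  leave leave leave: 2
  river path all: 2
4 duplicate windows → 30 − 4 = 26 distinct.

26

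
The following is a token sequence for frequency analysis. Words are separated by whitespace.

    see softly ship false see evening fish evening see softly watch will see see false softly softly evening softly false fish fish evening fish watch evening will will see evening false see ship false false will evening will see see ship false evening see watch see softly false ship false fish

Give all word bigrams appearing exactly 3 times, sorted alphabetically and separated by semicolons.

see softly; will see

Bigram counts meeting the condition (exactly 3 times):
  see softly: 3
  will see: 3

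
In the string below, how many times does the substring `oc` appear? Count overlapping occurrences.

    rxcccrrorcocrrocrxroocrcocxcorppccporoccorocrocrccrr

7

Sliding a length-2 window over the 52 characters (51 positions):
  position 11–12: oc
  position 15–16: oc
  position 21–22: oc
  position 25–26: oc
  position 38–39: oc
  position 43–44: oc
  position 46–47: oc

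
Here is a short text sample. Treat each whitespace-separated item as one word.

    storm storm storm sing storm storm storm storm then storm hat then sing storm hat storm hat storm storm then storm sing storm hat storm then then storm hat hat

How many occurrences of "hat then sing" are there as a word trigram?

Scanning the 28 overlapping trigram windows for "hat then sing":
  position 11–13: hat then sing

1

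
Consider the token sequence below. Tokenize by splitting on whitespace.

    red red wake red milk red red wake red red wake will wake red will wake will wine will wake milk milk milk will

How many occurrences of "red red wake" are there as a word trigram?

3

Scanning the 22 overlapping trigram windows for "red red wake":
  position 1–3: red red wake
  position 6–8: red red wake
  position 9–11: red red wake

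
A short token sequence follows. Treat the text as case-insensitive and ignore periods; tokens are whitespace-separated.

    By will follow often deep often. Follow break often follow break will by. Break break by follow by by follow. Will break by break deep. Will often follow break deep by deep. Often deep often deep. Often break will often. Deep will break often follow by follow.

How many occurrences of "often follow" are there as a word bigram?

Scanning the 46 overlapping bigram windows for "often follow":
  position 6–7: often follow
  position 9–10: often follow
  position 27–28: often follow
  position 44–45: often follow

4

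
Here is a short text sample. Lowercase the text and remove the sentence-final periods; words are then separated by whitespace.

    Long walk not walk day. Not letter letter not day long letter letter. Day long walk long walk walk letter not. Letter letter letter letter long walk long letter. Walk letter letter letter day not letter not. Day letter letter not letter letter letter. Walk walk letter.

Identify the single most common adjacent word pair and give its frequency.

"letter letter", 10 times

Bigram frequencies (highest first):
  letter letter: 10
  long walk: 4
  not letter: 4
  letter not: 4
  walk letter: 3
  day not: 2
  … (12 more, each ≤ 2)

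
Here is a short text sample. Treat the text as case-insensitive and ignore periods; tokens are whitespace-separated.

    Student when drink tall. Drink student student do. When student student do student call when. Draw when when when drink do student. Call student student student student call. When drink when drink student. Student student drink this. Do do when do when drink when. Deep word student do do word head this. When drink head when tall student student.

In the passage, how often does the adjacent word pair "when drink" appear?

Scanning the 58 overlapping bigram windows for "when drink":
  position 2–3: when drink
  position 19–20: when drink
  position 29–30: when drink
  position 31–32: when drink
  position 42–43: when drink
  position 53–54: when drink

6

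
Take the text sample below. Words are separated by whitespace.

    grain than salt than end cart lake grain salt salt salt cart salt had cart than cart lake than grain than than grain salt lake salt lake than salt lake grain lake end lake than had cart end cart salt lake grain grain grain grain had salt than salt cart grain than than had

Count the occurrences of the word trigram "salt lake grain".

2

Scanning the 52 overlapping trigram windows for "salt lake grain":
  position 29–31: salt lake grain
  position 40–42: salt lake grain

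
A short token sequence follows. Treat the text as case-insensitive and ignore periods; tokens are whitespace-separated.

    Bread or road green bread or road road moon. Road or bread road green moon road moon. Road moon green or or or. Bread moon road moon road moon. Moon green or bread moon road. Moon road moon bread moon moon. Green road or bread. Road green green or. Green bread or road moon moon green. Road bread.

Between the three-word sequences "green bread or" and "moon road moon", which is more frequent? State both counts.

"moon road moon" (6 vs 2)

"green bread or": 2 occurrences
"moon road moon": 6 occurrences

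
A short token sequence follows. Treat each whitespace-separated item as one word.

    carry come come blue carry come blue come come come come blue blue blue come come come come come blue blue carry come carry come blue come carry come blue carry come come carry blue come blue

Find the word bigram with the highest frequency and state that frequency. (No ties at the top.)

"come come", 9 times

Bigram frequencies (highest first):
  come come: 9
  come blue: 7
  carry come: 6
  blue come: 4
  blue carry: 3
  blue blue: 3
  … (2 more, each ≤ 3)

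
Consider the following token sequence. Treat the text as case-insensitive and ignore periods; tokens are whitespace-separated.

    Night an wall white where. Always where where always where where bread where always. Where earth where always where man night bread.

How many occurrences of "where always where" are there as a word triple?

4

Scanning the 20 overlapping trigram windows for "where always where":
  position 5–7: where always where
  position 8–10: where always where
  position 13–15: where always where
  position 17–19: where always where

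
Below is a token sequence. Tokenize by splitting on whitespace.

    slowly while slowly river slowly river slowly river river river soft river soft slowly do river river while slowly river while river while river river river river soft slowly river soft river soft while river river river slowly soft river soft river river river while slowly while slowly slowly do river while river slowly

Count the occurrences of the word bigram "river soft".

Scanning the 53 overlapping bigram windows for "river soft":
  position 10–11: river soft
  position 12–13: river soft
  position 27–28: river soft
  position 30–31: river soft
  position 32–33: river soft
  position 40–41: river soft

6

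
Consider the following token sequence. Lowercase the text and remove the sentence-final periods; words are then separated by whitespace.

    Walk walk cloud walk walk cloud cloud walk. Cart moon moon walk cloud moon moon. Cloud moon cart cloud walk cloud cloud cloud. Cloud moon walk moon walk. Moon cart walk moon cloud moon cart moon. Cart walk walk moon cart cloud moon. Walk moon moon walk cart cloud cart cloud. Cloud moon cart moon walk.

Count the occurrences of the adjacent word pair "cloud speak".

Scanning the 55 overlapping bigram windows for "cloud speak":
  (none found)

0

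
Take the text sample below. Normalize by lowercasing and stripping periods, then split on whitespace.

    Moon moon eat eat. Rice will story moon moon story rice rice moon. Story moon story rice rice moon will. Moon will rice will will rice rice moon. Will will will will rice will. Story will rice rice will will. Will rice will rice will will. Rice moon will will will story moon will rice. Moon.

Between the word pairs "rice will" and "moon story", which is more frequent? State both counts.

"rice will": 6 occurrences
"moon story": 3 occurrences

"rice will" (6 vs 3)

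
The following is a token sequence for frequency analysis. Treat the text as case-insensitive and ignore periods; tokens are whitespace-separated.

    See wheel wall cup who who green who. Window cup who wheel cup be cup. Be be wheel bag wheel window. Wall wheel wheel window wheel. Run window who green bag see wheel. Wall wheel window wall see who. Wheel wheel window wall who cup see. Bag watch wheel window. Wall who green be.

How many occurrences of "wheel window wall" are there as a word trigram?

Scanning the 52 overlapping trigram windows for "wheel window wall":
  position 20–22: wheel window wall
  position 35–37: wheel window wall
  position 41–43: wheel window wall
  position 49–51: wheel window wall

4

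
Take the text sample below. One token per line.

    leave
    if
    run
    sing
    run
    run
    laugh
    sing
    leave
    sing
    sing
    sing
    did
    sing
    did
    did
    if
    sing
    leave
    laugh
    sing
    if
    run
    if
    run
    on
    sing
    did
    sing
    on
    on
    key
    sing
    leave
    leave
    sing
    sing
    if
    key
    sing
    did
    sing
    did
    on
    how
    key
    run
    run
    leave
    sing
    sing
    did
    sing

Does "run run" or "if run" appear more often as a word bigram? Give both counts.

"if run" (3 vs 2)

"run run": 2 occurrences
"if run": 3 occurrences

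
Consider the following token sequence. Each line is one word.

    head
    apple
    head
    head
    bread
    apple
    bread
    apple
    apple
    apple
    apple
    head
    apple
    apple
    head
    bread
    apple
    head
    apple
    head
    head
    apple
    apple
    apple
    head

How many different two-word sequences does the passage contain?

25 tokens → 24 bigram windows in total.
Repeated bigrams (each contributes count−1 duplicates):
  apple apple: 6
  apple head: 6
  head apple: 4
  bread apple: 3
  head bread: 2
  head head: 2
17 duplicate windows → 24 − 17 = 7 distinct.

7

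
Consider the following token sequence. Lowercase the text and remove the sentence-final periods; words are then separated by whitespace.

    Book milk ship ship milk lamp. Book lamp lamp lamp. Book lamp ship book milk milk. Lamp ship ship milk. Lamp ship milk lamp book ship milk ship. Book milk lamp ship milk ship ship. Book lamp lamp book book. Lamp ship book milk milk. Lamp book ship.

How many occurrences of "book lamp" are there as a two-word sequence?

Scanning the 47 overlapping bigram windows for "book lamp":
  position 7–8: book lamp
  position 11–12: book lamp
  position 36–37: book lamp
  position 40–41: book lamp

4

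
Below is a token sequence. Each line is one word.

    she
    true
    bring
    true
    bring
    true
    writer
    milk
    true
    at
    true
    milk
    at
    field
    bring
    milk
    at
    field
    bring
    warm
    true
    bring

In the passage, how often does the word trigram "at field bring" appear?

2

Scanning the 20 overlapping trigram windows for "at field bring":
  position 13–15: at field bring
  position 17–19: at field bring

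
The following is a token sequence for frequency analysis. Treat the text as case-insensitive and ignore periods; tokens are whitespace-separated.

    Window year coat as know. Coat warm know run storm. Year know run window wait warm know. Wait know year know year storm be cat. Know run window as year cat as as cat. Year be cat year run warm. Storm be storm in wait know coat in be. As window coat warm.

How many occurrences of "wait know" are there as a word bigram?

2

Scanning the 52 overlapping bigram windows for "wait know":
  position 18–19: wait know
  position 45–46: wait know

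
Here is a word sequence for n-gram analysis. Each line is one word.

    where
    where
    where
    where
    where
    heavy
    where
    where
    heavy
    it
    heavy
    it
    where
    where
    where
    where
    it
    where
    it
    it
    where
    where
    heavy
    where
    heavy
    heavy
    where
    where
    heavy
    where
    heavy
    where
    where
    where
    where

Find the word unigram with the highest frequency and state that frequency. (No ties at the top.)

"where", 22 times

Unigram frequencies (highest first):
  where: 22
  heavy: 8
  it: 5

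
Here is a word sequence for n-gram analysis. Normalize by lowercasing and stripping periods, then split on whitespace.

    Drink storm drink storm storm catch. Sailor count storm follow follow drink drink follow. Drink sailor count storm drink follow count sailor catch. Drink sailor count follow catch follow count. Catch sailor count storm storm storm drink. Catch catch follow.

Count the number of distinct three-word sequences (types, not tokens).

40 tokens → 38 trigram windows in total.
Repeated trigrams (each contributes count−1 duplicates):
  sailor count storm: 3
  catch sailor count: 2
  drink sailor count: 2
4 duplicate windows → 38 − 4 = 34 distinct.

34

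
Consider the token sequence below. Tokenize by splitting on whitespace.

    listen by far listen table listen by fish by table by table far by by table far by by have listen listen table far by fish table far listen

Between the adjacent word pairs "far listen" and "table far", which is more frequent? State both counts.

"far listen": 2 occurrences
"table far": 4 occurrences

"table far" (4 vs 2)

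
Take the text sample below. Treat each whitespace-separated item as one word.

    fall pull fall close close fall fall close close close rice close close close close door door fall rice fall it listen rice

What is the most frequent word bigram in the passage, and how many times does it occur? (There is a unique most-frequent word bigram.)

Bigram frequencies (highest first):
  close close: 6
  fall close: 2
  fall pull: 1
  pull fall: 1
  close fall: 1
  fall fall: 1
  … (10 more, each ≤ 1)

"close close", 6 times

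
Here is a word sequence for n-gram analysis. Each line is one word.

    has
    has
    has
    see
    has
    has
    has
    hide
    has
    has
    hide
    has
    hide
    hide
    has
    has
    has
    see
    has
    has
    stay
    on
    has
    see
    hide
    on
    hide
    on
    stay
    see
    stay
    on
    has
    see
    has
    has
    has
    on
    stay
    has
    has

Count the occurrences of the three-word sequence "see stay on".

Scanning the 39 overlapping trigram windows for "see stay on":
  position 30–32: see stay on

1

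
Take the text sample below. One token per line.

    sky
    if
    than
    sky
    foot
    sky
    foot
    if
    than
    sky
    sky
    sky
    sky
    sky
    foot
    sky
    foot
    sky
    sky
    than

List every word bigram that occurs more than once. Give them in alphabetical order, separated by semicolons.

Bigram counts meeting the condition (more than once):
  foot sky: 3
  if than: 2
  sky foot: 4
  sky sky: 5
  than sky: 2

foot sky; if than; sky foot; sky sky; than sky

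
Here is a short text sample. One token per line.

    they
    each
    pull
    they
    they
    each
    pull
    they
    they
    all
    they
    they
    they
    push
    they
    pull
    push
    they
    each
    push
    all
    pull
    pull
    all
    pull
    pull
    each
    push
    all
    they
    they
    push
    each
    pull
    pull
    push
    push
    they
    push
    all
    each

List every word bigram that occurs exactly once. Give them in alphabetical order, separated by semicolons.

Bigram counts meeting the condition (exactly once):
  all each: 1
  pull all: 1
  pull each: 1
  push each: 1
  push push: 1
  they all: 1
  they pull: 1

all each; pull all; pull each; push each; push push; they all; they pull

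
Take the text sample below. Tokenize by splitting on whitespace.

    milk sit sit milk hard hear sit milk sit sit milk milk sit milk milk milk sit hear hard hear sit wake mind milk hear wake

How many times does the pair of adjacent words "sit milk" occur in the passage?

4

Scanning the 25 overlapping bigram windows for "sit milk":
  position 3–4: sit milk
  position 7–8: sit milk
  position 10–11: sit milk
  position 13–14: sit milk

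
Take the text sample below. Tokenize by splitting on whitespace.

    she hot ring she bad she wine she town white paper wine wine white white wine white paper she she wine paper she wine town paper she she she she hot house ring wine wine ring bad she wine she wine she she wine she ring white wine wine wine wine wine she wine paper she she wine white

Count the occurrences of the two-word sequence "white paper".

Scanning the 58 overlapping bigram windows for "white paper":
  position 10–11: white paper
  position 17–18: white paper

2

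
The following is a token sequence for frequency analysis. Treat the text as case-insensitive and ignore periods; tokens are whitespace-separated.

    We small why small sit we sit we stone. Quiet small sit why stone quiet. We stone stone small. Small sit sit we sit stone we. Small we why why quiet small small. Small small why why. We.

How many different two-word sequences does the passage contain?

38 tokens → 37 bigram windows in total.
Repeated bigrams (each contributes count−1 duplicates):
  small small: 4
  sit we: 3
  small sit: 3
  quiet small: 2
  small why: 2
  stone quiet: 2
  we sit: 2
  we small: 2
  … (2 more repeated)
14 duplicate windows → 37 − 14 = 23 distinct.

23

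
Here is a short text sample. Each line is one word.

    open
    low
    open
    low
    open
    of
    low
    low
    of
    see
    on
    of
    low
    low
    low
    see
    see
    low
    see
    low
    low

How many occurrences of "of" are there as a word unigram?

3

Scanning the 21 tokens for "of":
  position 6: of
  position 9: of
  position 12: of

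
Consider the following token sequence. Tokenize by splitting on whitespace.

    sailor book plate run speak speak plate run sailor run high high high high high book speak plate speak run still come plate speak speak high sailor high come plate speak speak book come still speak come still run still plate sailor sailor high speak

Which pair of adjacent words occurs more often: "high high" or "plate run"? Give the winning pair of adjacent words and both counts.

"high high" (4 vs 2)

"high high": 4 occurrences
"plate run": 2 occurrences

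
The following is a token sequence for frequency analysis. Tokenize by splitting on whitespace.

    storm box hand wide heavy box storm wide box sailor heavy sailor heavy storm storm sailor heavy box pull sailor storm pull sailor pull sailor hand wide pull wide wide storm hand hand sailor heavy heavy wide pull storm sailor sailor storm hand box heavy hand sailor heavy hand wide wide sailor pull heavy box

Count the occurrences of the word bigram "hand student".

Scanning the 54 overlapping bigram windows for "hand student":
  (none found)

0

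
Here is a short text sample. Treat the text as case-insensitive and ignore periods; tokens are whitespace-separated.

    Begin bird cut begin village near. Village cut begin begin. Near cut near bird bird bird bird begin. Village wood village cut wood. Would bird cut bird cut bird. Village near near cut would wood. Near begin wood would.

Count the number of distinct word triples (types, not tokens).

39 tokens → 37 trigram windows in total.
Repeated trigrams (each contributes count−1 duplicates):
  bird bird bird: 2
  bird cut bird: 2
2 duplicate windows → 37 − 2 = 35 distinct.

35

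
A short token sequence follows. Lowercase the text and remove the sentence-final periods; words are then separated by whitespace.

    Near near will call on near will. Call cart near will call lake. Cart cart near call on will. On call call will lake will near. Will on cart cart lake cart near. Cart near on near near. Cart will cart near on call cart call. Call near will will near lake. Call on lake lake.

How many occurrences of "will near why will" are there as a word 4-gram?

0

Scanning the 53 overlapping 4-gram windows for "will near why will":
  (none found)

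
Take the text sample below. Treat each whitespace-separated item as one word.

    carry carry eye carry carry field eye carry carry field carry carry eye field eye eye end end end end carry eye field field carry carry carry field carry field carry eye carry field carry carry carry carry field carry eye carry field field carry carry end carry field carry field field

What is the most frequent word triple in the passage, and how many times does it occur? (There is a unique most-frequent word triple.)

"carry field carry", 6 times

Trigram frequencies (highest first):
  carry field carry: 6
  carry carry field: 4
  field carry carry: 4
  carry eye carry: 3
  carry carry carry: 3
  carry carry eye: 2
  … (20 more, each ≤ 2)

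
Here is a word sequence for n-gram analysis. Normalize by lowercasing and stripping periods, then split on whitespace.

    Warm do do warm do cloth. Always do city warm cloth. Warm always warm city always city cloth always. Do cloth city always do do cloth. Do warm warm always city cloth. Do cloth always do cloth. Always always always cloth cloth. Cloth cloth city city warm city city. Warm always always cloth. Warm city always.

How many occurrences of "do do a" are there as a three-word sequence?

0

Scanning the 54 overlapping trigram windows for "do do a":
  (none found)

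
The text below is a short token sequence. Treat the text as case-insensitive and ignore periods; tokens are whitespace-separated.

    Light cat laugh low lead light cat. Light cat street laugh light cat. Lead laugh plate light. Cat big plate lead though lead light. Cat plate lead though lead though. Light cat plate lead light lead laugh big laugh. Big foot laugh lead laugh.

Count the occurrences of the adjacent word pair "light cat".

Scanning the 43 overlapping bigram windows for "light cat":
  position 1–2: light cat
  position 6–7: light cat
  position 8–9: light cat
  position 12–13: light cat
  position 17–18: light cat
  position 24–25: light cat
  position 31–32: light cat

7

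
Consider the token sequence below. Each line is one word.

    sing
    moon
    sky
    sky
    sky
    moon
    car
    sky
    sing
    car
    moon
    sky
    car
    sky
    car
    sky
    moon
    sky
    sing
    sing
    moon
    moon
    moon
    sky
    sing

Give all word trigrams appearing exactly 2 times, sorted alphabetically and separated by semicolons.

Trigram counts meeting the condition (exactly 2 times):
  moon sky sing: 2
  sky car sky: 2

moon sky sing; sky car sky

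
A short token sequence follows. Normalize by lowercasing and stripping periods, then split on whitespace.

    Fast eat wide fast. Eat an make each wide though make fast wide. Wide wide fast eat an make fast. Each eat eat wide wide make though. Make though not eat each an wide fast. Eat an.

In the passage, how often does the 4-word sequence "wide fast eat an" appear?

Scanning the 34 overlapping 4-gram windows for "wide fast eat an":
  position 3–6: wide fast eat an
  position 15–18: wide fast eat an
  position 34–37: wide fast eat an

3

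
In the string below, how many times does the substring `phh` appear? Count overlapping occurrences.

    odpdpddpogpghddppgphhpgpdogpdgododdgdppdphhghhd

2

Sliding a length-3 window over the 47 characters (45 positions):
  position 19–21: phh
  position 41–43: phh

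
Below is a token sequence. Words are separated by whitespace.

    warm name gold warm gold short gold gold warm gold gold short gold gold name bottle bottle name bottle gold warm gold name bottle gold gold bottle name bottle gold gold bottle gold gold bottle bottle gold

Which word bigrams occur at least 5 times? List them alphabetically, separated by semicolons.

bottle gold; gold gold

Bigram counts meeting the condition (at least 5 times):
  bottle gold: 5
  gold gold: 6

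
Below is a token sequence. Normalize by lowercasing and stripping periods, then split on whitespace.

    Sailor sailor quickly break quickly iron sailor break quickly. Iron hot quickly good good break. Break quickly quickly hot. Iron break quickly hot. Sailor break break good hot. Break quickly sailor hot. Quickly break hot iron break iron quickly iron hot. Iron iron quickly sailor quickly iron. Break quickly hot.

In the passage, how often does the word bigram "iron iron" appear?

1

Scanning the 49 overlapping bigram windows for "iron iron":
  position 42–43: iron iron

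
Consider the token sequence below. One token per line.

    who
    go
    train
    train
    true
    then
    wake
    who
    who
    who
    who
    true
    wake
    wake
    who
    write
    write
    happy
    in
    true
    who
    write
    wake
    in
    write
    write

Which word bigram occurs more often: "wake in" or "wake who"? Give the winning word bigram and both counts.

"wake in": 1 occurrence
"wake who": 2 occurrences

"wake who" (2 vs 1)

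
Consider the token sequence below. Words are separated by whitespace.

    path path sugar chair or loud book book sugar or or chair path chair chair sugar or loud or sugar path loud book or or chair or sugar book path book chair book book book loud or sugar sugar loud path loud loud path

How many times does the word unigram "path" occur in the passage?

Scanning the 44 tokens for "path":
  position 1: path
  position 2: path
  position 13: path
  position 21: path
  position 30: path
  position 41: path
  position 44: path

7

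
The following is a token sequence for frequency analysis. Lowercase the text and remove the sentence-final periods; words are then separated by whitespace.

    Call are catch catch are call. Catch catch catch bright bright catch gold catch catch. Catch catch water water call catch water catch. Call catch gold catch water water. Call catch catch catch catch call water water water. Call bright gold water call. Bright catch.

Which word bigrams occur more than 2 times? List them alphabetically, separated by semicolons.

Bigram counts meeting the condition (more than 2 times):
  call catch: 4
  catch catch: 9
  catch water: 3
  water call: 4
  water water: 4

call catch; catch catch; catch water; water call; water water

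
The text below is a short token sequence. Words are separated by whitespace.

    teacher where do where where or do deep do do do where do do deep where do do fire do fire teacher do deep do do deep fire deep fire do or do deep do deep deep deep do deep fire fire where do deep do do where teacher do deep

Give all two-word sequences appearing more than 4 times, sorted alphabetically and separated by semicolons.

deep do; do deep; do do

Bigram counts meeting the condition (more than 4 times):
  deep do: 5
  do deep: 9
  do do: 6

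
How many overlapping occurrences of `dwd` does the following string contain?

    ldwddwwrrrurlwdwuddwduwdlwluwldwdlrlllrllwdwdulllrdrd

Sliding a length-3 window over the 53 characters (51 positions):
  position 2–4: dwd
  position 19–21: dwd
  position 31–33: dwd
  position 43–45: dwd

4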